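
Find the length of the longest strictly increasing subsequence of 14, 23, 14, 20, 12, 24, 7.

3

One longest increasing subsequence is 14, 23, 24 (positions 1,2,6), of length 3; no longer one exists.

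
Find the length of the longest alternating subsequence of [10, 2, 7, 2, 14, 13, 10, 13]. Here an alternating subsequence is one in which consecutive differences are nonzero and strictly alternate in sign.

7

A longest alternating subsequence is 10, 2, 7, 2, 14, 10, 13 (positions 1,2,3,4,5,7,8); its 6 consecutive differences strictly alternate in sign, and length 7 is optimal.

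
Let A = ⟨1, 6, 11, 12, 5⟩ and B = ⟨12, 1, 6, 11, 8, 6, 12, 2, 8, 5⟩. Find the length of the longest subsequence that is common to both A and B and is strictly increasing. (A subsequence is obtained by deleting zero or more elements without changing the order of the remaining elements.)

4

A longest common strictly increasing subsequence is 1, 6, 11, 12 (length 4); it appears in order in both A and B, and no longer such subsequence exists.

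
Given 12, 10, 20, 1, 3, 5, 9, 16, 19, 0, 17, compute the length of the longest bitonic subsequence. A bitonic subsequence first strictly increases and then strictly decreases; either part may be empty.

7

One longest bitonic subsequence is 1, 3, 5, 9, 16, 19, 17 (positions 4,5,6,7,8,9,11): it rises to 19 then falls. Length 7 is optimal.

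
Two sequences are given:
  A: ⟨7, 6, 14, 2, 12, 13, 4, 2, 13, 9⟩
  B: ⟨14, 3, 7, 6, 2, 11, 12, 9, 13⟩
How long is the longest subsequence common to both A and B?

5

A longest common subsequence is 7, 6, 2, 12, 13 (length 5); the LCS DP confirms no longer common subsequence exists.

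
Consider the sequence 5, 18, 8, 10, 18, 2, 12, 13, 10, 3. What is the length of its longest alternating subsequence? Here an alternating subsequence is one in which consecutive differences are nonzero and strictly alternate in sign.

7

Track the best alternating length ending on an up-step vs a down-step at each position: up/down = 1/1, 2/1, 2/3, 4/3, 4/1, 1/5, 6/5, 6/5, 6/7, 6/7.
The maximum over both is 7; one such subsequence is 5, 18, 8, 10, 2, 12, 10.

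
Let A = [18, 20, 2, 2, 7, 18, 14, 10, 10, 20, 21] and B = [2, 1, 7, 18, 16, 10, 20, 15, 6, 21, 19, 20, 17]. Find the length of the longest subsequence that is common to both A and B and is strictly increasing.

For each value that appears in both, track the longest common increasing run ending there.
The best achievable length is 5; one witness is 2, 7, 18, 20, 21 (A-positions 3,5,6,10,11, B-positions 1,3,4,7,10).

5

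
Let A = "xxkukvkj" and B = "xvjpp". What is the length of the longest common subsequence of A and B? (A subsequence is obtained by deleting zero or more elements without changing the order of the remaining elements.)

A longest common subsequence is xvj (length 3); the LCS DP confirms no longer common subsequence exists.

3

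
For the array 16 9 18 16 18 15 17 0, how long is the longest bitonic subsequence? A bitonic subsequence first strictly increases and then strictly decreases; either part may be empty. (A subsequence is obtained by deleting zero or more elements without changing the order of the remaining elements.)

5

One longest bitonic subsequence is 16, 18, 16, 15, 0 (positions 1,3,4,6,8): it rises to 18 then falls. Length 5 is optimal.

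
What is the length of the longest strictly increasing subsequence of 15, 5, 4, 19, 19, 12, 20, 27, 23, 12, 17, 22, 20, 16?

4

Scanning left to right, the best length ending at each element is: 15→1, 5→1, 4→1, 19→2, 19→2, 12→2, 20→3, 27→4, 23→4, 12→2, 17→3, 22→4, 20→4, 16→3.
So the longest increasing subsequence has length 4, e.g. 15, 19, 20, 27.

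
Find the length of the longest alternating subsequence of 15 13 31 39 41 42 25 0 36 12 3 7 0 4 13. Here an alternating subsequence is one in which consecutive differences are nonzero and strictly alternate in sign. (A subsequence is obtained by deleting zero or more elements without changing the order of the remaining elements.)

A longest alternating subsequence is 15, 13, 31, 25, 36, 3, 7, 0, 4 (positions 1,2,3,7,9,11,12,13,14); its 8 consecutive differences strictly alternate in sign, and length 9 is optimal.

9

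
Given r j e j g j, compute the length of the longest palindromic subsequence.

3

Using dp[i][j] = 2 + dp[i+1][j−1] if the ends match, else max(dp[i+1][j], dp[i][j−1]):
dp[1][6] = 3. A witness is jgj at positions 2,5,6.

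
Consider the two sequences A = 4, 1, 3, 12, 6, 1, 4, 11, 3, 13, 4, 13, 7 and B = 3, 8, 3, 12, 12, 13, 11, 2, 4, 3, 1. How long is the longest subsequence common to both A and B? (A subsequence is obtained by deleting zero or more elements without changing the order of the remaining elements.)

4

Backtracking the LCS table gives one alignment: 3 (A3,B3) → 12 (A4,B5) → 4 (A7,B9) → 3 (A9,B10).
So the longest common subsequence has length 4.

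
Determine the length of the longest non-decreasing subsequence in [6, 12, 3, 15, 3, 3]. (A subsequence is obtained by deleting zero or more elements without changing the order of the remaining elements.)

Let dp[i] be the longest non-decreasing subsequence ending at position i. Then dp = [1, 2, 1, 3, 2, 3].
The maximum is 3; one witness is 6, 12, 15 at positions 1,2,4.

3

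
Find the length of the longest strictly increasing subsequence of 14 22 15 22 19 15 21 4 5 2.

Let dp[i] be the longest increasing subsequence ending at position i. Then dp = [1, 2, 2, 3, 3, 2, 4, 1, 2, 1].
The maximum is 4; one witness is 14, 15, 19, 21 at positions 1,3,5,7.

4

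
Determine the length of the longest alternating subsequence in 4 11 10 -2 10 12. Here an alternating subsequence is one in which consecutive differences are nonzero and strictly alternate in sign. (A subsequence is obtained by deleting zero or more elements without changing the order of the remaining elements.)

A longest alternating subsequence is 4, 11, -2, 10 (positions 1,2,4,5); its 3 consecutive differences strictly alternate in sign, and length 4 is optimal.

4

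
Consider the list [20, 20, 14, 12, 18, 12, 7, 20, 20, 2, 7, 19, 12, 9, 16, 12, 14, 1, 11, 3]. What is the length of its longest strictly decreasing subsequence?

Let dp[i] be the longest decreasing subsequence ending at position i. Then dp = [1, 1, 2, 3, 2, 3, 4, 1, 1, 5, 4, 2, 3, 4, 3, 4, 4, 6, 5, 6].
The maximum is 6; one witness is 20, 14, 12, 7, 2, 1 at positions 1,3,4,7,10,18.

6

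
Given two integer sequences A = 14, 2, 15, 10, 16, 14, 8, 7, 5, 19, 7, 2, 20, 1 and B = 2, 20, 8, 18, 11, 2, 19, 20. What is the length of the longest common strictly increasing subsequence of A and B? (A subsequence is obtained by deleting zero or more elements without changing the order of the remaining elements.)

4

A longest common strictly increasing subsequence is 2, 8, 19, 20 (length 4); it appears in order in both A and B, and no longer such subsequence exists.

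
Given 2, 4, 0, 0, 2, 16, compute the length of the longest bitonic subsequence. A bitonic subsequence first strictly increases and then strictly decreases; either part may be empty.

3

One longest bitonic subsequence is 2, 4, 2 (positions 1,2,5): it rises to 4 then falls. Length 3 is optimal.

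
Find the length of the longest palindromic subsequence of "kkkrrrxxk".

One longest palindromic subsequence is krrrk (positions 1,4,5,6,9); it reads the same forward and backward, and the interval DP gives dp[1][9] = 5.

5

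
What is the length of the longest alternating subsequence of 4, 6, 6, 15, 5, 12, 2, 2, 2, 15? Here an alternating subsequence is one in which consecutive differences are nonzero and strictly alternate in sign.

Track the best alternating length ending on an up-step vs a down-step at each position: up/down = 1/1, 2/1, 2/1, 2/1, 2/3, 4/3, 1/5, 1/5, 1/5, 6/1.
The maximum over both is 6; one such subsequence is 4, 6, 5, 12, 2, 15.

6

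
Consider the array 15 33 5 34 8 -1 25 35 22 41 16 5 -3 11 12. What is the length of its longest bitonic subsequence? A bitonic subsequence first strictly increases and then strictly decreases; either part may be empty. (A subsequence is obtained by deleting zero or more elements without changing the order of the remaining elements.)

One longest bitonic subsequence is 15, 33, 34, 25, 22, 16, 5, -3 (positions 1,2,4,7,9,11,12,13): it rises to 34 then falls. Length 8 is optimal.

8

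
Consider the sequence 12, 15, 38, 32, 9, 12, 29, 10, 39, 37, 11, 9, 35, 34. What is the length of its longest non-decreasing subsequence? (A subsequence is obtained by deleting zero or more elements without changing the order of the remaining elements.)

4

Scanning left to right, the best length ending at each element is: 12→1, 15→2, 38→3, 32→3, 9→1, 12→2, 29→3, 10→2, 39→4, 37→4, 11→3, 9→2, 35→4, 34→4.
So the longest non-decreasing subsequence has length 4, e.g. 12, 15, 38, 39.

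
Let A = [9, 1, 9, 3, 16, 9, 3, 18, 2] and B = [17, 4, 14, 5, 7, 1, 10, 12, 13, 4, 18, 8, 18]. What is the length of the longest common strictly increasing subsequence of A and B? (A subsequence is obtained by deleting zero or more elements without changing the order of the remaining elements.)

For each value that appears in both, track the longest common increasing run ending there.
The best achievable length is 2; one witness is 1, 18 (A-positions 2,8, B-positions 6,11).

2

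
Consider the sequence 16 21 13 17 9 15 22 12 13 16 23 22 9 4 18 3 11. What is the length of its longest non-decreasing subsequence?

Let dp[i] be the longest non-decreasing subsequence ending at position i. Then dp = [1, 2, 1, 2, 1, 2, 3, 2, 3, 4, 5, 5, 2, 1, 5, 1, 3].
The maximum is 5; one witness is 9, 12, 13, 16, 23 at positions 5,8,9,10,11.

5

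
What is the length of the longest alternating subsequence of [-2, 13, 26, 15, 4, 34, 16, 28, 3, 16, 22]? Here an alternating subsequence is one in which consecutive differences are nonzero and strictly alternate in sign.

Track the best alternating length ending on an up-step vs a down-step at each position: up/down = 1/1, 2/1, 2/1, 2/3, 2/3, 4/1, 4/5, 6/5, 2/7, 8/7, 8/7.
The maximum over both is 8; one such subsequence is -2, 26, 15, 34, 16, 28, 3, 16.

8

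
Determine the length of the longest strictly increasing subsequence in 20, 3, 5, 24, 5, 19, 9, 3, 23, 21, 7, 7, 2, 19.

4

One longest increasing subsequence is 3, 5, 19, 23 (positions 2,3,6,9), of length 4; no longer one exists.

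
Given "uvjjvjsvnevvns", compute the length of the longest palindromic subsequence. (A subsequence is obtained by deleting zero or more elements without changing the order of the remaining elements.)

6

Using dp[i][j] = 2 + dp[i+1][j−1] if the ends match, else max(dp[i+1][j], dp[i][j−1]):
dp[1][14] = 6. A witness is snvvns at positions 7,9,11,12,13,14.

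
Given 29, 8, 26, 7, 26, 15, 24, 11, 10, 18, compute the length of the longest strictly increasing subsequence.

3

One longest increasing subsequence is 8, 15, 24 (positions 2,6,7), of length 3; no longer one exists.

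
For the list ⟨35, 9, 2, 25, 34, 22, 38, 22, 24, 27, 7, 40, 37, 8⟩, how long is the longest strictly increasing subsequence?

5

One longest increasing subsequence is 9, 25, 34, 38, 40 (positions 2,4,5,7,12), of length 5; no longer one exists.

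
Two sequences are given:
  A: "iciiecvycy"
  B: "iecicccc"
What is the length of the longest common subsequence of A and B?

A longest common subsequence is icicc (length 5); the LCS DP confirms no longer common subsequence exists.

5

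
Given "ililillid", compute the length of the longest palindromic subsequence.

7

Using dp[i][j] = 2 + dp[i+1][j−1] if the ends match, else max(dp[i+1][j], dp[i][j−1]):
dp[1][9] = 7. A witness is illilli at positions 1,2,4,5,6,7,8.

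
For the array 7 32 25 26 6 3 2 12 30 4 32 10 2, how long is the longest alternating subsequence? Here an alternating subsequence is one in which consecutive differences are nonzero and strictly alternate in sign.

9

Track the best alternating length ending on an up-step vs a down-step at each position: up/down = 1/1, 2/1, 2/3, 4/3, 1/5, 1/5, 1/5, 6/5, 6/3, 6/7, 8/1, 8/9, 1/9.
The maximum over both is 9; one such subsequence is 7, 32, 25, 26, 6, 12, 4, 32, 10.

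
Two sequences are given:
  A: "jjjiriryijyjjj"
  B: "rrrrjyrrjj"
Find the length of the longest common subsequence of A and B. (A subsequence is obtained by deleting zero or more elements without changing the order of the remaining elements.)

A longest common subsequence is rrjyjj (length 6); the LCS DP confirms no longer common subsequence exists.

6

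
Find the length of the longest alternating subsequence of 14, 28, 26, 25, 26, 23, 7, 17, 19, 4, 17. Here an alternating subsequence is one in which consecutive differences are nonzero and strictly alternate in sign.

A longest alternating subsequence is 14, 28, 25, 26, 7, 17, 4, 17 (positions 1,2,4,5,7,8,10,11); its 7 consecutive differences strictly alternate in sign, and length 8 is optimal.

8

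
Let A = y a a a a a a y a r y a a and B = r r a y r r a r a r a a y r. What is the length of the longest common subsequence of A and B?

7

A longest common subsequence is yaaaayr (length 7); the LCS DP confirms no longer common subsequence exists.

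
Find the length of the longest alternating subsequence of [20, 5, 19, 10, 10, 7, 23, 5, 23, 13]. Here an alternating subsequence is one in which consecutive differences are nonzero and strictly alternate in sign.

A longest alternating subsequence is 20, 5, 19, 10, 23, 5, 23, 13 (positions 1,2,3,4,7,8,9,10); its 7 consecutive differences strictly alternate in sign, and length 8 is optimal.

8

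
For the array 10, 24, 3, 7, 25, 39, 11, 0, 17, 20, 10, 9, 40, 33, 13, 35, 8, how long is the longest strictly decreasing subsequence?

Let dp[i] be the longest decreasing subsequence ending at position i. Then dp = [1, 1, 2, 2, 1, 1, 2, 3, 2, 2, 3, 4, 1, 2, 3, 2, 5].
The maximum is 5; one witness is 24, 11, 10, 9, 8 at positions 2,7,11,12,17.

5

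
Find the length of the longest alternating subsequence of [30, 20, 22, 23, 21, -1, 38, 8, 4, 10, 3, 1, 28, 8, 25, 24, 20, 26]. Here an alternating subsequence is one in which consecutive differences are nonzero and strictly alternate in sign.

A longest alternating subsequence is 30, 20, 22, 21, 38, 8, 10, 3, 28, 8, 25, 24, 26 (positions 1,2,3,5,7,8,10,11,13,14,15,16,18); its 12 consecutive differences strictly alternate in sign, and length 13 is optimal.

13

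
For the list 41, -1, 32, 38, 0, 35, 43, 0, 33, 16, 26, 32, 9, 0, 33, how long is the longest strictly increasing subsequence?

Scanning left to right, the best length ending at each element is: 41→1, -1→1, 32→2, 38→3, 0→2, 35→3, 43→4, 0→2, 33→3, 16→3, 26→4, 32→5, 9→3, 0→2, 33→6.
So the longest increasing subsequence has length 6, e.g. -1, 0, 16, 26, 32, 33.

6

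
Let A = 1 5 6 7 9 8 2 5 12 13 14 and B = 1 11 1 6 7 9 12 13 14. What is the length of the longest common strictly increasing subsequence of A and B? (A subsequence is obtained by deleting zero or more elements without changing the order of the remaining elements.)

7

For each value that appears in both, track the longest common increasing run ending there.
The best achievable length is 7; one witness is 1, 6, 7, 9, 12, 13, 14 (A-positions 1,3,4,5,9,10,11, B-positions 1,4,5,6,7,8,9).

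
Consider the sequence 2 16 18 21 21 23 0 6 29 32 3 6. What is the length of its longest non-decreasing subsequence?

One longest non-decreasing subsequence is 2, 16, 18, 21, 21, 23, 29, 32 (positions 1,2,3,4,5,6,9,10), of length 8; no longer one exists.

8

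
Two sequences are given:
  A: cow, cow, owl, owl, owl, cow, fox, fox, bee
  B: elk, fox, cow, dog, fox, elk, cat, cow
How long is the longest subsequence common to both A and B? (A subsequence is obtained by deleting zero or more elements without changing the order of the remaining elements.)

Backtracking the LCS table gives one alignment: cow (A1,B3) → cow (A6,B8).
So the longest common subsequence has length 2.

2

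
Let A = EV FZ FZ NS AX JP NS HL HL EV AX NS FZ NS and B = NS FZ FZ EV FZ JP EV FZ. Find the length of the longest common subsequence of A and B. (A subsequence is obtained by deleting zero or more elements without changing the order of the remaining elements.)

Backtracking the LCS table gives one alignment: EV (A1,B4) → FZ (A3,B5) → JP (A6,B6) → EV (A10,B7) → FZ (A13,B8).
So the longest common subsequence has length 5.

5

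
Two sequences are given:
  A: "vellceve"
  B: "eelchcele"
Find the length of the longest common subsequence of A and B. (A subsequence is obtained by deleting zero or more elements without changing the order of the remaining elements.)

A longest common subsequence is elcee (length 5); the LCS DP confirms no longer common subsequence exists.

5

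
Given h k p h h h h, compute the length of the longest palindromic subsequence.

One longest palindromic subsequence is hhhhh (positions 1,4,5,6,7); it reads the same forward and backward, and the interval DP gives dp[1][7] = 5.

5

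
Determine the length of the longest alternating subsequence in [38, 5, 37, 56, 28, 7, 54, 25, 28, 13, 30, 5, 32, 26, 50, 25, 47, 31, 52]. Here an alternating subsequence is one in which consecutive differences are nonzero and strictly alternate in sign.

17

Track the best alternating length ending on an up-step vs a down-step at each position: up/down = 1/1, 1/2, 3/2, 3/1, 3/4, 3/4, 5/4, 5/6, 7/6, 5/8, 9/6, 1/10, 11/6, 11/12, 13/6, 11/14, 15/14, 15/16, 17/6.
The maximum over both is 17; one such subsequence is 38, 5, 37, 28, 54, 25, 28, 13, 30, 5, 32, 26, 50, 25, 47, 31, 52.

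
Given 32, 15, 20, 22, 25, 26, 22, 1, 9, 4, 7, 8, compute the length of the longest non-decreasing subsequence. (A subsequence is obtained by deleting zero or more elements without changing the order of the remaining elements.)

5

Scanning left to right, the best length ending at each element is: 32→1, 15→1, 20→2, 22→3, 25→4, 26→5, 22→4, 1→1, 9→2, 4→2, 7→3, 8→4.
So the longest non-decreasing subsequence has length 5, e.g. 15, 20, 22, 25, 26.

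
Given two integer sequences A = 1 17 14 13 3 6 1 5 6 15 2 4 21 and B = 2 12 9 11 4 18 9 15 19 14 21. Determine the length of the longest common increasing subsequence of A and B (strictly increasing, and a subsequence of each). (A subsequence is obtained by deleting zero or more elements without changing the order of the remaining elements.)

A longest common strictly increasing subsequence is 2, 4, 21 (length 3); it appears in order in both A and B, and no longer such subsequence exists.

3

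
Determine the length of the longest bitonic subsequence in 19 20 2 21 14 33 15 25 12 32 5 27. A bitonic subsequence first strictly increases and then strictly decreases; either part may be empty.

Let inc[i] be the LIS ending at i and dec[i] the longest strictly decreasing subsequence starting at i. inc = [1, 2, 1, 3, 2, 4, 3, 4, 2, 5, 2, 5], dec = [4, 4, 1, 4, 3, 4, 3, 3, 2, 2, 1, 1].
max_i inc[i]+dec[i]−1 = 7, with one witness 19, 20, 21, 33, 25, 12, 5.

7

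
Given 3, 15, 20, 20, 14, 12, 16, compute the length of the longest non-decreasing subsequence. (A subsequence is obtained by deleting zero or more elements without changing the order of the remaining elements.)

4

Let dp[i] be the longest non-decreasing subsequence ending at position i. Then dp = [1, 2, 3, 4, 2, 2, 3].
The maximum is 4; one witness is 3, 15, 20, 20 at positions 1,2,3,4.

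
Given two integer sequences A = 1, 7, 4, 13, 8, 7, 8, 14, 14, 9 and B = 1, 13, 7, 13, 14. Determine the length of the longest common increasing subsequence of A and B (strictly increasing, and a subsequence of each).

For each value that appears in both, track the longest common increasing run ending there.
The best achievable length is 4; one witness is 1, 7, 13, 14 (A-positions 1,2,4,8, B-positions 1,3,4,5).

4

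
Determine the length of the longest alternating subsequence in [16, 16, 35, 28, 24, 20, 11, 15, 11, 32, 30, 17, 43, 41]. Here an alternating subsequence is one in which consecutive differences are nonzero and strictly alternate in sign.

9

Track the best alternating length ending on an up-step vs a down-step at each position: up/down = 1/1, 1/1, 2/1, 2/3, 2/3, 2/3, 1/3, 4/3, 1/5, 6/3, 6/7, 6/7, 8/1, 8/9.
The maximum over both is 9; one such subsequence is 16, 35, 11, 15, 11, 32, 30, 43, 41.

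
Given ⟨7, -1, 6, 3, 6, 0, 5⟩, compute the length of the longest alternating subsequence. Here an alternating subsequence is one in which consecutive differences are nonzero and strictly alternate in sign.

Track the best alternating length ending on an up-step vs a down-step at each position: up/down = 1/1, 1/2, 3/2, 3/4, 5/2, 3/6, 7/6.
The maximum over both is 7; one such subsequence is 7, -1, 6, 3, 6, 0, 5.

7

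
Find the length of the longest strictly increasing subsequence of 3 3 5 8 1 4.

One longest increasing subsequence is 3, 5, 8 (positions 1,3,4), of length 3; no longer one exists.

3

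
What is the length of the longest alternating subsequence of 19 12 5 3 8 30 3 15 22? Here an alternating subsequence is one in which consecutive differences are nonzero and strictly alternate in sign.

5

A longest alternating subsequence is 19, 5, 8, 3, 15 (positions 1,3,5,7,8); its 4 consecutive differences strictly alternate in sign, and length 5 is optimal.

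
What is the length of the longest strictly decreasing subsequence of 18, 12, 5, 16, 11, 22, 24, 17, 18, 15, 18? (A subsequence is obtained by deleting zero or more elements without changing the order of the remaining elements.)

Let dp[i] be the longest decreasing subsequence ending at position i. Then dp = [1, 2, 3, 2, 3, 1, 1, 2, 2, 3, 2].
The maximum is 3; one witness is 18, 12, 5 at positions 1,2,3.

3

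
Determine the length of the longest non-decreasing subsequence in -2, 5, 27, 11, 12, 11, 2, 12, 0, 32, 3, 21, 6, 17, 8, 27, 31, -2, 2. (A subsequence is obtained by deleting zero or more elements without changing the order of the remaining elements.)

Let dp[i] be the longest non-decreasing subsequence ending at position i. Then dp = [1, 2, 3, 3, 4, 4, 2, 5, 2, 6, 3, 6, 4, 6, 5, 7, 8, 2, 3].
The maximum is 8; one witness is -2, 5, 11, 12, 12, 21, 27, 31 at positions 1,2,4,5,8,12,16,17.

8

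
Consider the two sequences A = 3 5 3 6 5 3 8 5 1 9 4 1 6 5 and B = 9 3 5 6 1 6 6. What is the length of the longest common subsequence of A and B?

5

A longest common subsequence is 3, 5, 6, 1, 6 (length 5); the LCS DP confirms no longer common subsequence exists.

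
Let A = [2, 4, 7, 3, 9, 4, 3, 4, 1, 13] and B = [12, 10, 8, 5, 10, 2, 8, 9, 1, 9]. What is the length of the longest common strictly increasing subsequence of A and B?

For each value that appears in both, track the longest common increasing run ending there.
The best achievable length is 2; one witness is 2, 9 (A-positions 1,5, B-positions 6,8).

2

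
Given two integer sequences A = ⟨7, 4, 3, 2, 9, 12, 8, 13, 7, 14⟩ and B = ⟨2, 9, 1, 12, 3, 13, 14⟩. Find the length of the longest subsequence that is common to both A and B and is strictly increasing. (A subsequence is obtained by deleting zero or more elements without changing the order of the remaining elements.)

5

For each value that appears in both, track the longest common increasing run ending there.
The best achievable length is 5; one witness is 2, 9, 12, 13, 14 (A-positions 4,5,6,8,10, B-positions 1,2,4,6,7).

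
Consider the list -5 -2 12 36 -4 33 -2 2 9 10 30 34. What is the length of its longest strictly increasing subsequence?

Let dp[i] be the longest increasing subsequence ending at position i. Then dp = [1, 2, 3, 4, 2, 4, 3, 4, 5, 6, 7, 8].
The maximum is 8; one witness is -5, -4, -2, 2, 9, 10, 30, 34 at positions 1,5,7,8,9,10,11,12.

8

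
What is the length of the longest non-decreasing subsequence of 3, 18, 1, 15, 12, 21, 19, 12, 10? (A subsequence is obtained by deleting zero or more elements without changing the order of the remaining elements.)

Scanning left to right, the best length ending at each element is: 3→1, 18→2, 1→1, 15→2, 12→2, 21→3, 19→3, 12→3, 10→2.
So the longest non-decreasing subsequence has length 3, e.g. 3, 18, 21.

3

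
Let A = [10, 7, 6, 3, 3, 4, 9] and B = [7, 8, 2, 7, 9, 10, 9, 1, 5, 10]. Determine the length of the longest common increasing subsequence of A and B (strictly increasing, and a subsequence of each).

A longest common strictly increasing subsequence is 7, 9 (length 2); it appears in order in both A and B, and no longer such subsequence exists.

2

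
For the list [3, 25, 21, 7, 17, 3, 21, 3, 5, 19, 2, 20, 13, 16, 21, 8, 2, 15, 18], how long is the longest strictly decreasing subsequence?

6

One longest decreasing subsequence is 25, 21, 17, 13, 8, 2 (positions 2,3,5,13,16,17), of length 6; no longer one exists.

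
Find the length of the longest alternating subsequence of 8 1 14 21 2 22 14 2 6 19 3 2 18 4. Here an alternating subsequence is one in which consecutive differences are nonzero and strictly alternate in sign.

10

Track the best alternating length ending on an up-step vs a down-step at each position: up/down = 1/1, 1/2, 3/1, 3/1, 3/4, 5/1, 5/6, 3/6, 7/6, 7/6, 7/8, 3/8, 9/8, 9/10.
The maximum over both is 10; one such subsequence is 8, 1, 14, 2, 22, 2, 6, 3, 18, 4.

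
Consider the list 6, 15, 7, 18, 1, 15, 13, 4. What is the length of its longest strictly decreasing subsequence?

Let dp[i] be the longest decreasing subsequence ending at position i. Then dp = [1, 1, 2, 1, 3, 2, 3, 4].
The maximum is 4; one witness is 18, 15, 13, 4 at positions 4,6,7,8.

4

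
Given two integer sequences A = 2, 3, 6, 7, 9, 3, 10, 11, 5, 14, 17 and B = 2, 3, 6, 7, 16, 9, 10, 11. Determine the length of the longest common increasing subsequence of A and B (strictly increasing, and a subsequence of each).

7

A longest common strictly increasing subsequence is 2, 3, 6, 7, 9, 10, 11 (length 7); it appears in order in both A and B, and no longer such subsequence exists.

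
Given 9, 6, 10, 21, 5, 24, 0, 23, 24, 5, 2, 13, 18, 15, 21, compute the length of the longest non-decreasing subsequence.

Let dp[i] be the longest non-decreasing subsequence ending at position i. Then dp = [1, 1, 2, 3, 1, 4, 1, 4, 5, 2, 2, 3, 4, 4, 5].
The maximum is 5; one witness is 9, 10, 21, 24, 24 at positions 1,3,4,6,9.

5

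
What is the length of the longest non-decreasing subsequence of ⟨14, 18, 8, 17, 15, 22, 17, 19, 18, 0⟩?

Let dp[i] be the longest non-decreasing subsequence ending at position i. Then dp = [1, 2, 1, 2, 2, 3, 3, 4, 4, 1].
The maximum is 4; one witness is 14, 17, 17, 19 at positions 1,4,7,8.

4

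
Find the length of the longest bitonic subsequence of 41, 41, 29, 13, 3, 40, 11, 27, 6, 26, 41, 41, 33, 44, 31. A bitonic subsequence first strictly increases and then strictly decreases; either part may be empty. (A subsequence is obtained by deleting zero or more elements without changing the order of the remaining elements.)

Let inc[i] be the LIS ending at i and dec[i] the longest strictly decreasing subsequence starting at i. inc = [1, 1, 1, 1, 1, 2, 2, 3, 2, 3, 4, 4, 4, 5, 4], dec = [5, 5, 4, 3, 1, 3, 2, 2, 1, 1, 3, 3, 2, 2, 1].
max_i inc[i]+dec[i]−1 = 6, with one witness 3, 11, 27, 41, 33, 31.

6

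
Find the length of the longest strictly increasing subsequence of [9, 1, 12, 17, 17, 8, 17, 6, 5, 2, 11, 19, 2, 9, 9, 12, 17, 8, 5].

Scanning left to right, the best length ending at each element is: 9→1, 1→1, 12→2, 17→3, 17→3, 8→2, 17→3, 6→2, 5→2, 2→2, 11→3, 19→4, 2→2, 9→3, 9→3, 12→4, 17→5, 8→3, 5→3.
So the longest increasing subsequence has length 5, e.g. 1, 8, 11, 12, 17.

5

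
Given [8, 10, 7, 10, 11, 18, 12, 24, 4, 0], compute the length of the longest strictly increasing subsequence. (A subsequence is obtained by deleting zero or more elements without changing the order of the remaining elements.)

5

Let dp[i] be the longest increasing subsequence ending at position i. Then dp = [1, 2, 1, 2, 3, 4, 4, 5, 1, 1].
The maximum is 5; one witness is 8, 10, 11, 18, 24 at positions 1,2,5,6,8.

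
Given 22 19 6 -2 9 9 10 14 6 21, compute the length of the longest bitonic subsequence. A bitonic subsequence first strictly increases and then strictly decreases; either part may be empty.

Let inc[i] be the LIS ending at i and dec[i] the longest strictly decreasing subsequence starting at i. inc = [1, 1, 1, 1, 2, 2, 3, 4, 2, 5], dec = [4, 3, 2, 1, 2, 2, 2, 2, 1, 1].
max_i inc[i]+dec[i]−1 = 5, with one witness 6, 9, 10, 14, 6.

5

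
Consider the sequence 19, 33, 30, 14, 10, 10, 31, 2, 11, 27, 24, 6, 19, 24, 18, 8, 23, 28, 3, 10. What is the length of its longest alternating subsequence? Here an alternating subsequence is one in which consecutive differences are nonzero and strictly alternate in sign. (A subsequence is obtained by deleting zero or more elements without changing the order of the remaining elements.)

12

A longest alternating subsequence is 19, 33, 30, 31, 2, 11, 6, 19, 18, 23, 3, 10 (positions 1,2,3,7,8,9,12,13,15,17,19,20); its 11 consecutive differences strictly alternate in sign, and length 12 is optimal.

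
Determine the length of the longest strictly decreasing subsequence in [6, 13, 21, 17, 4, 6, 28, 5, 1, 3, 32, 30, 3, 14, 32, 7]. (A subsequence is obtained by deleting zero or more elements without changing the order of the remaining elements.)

Scanning left to right, the best length ending at each element is: 6→1, 13→1, 21→1, 17→2, 4→3, 6→3, 28→1, 5→4, 1→5, 3→5, 32→1, 30→2, 3→5, 14→3, 32→1, 7→4.
So the longest decreasing subsequence has length 5, e.g. 21, 17, 6, 5, 1.

5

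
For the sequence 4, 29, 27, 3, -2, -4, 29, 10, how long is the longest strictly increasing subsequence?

Let dp[i] be the longest increasing subsequence ending at position i. Then dp = [1, 2, 2, 1, 1, 1, 3, 2].
The maximum is 3; one witness is 4, 27, 29 at positions 1,3,7.

3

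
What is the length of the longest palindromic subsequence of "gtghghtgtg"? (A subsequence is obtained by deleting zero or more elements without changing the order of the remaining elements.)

9

One longest palindromic subsequence is gtghghgtg (positions 1,2,3,4,5,6,8,9,10); it reads the same forward and backward, and the interval DP gives dp[1][10] = 9.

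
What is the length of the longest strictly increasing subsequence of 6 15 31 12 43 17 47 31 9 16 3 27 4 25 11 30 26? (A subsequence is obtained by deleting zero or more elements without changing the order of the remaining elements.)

5

Scanning left to right, the best length ending at each element is: 6→1, 15→2, 31→3, 12→2, 43→4, 17→3, 47→5, 31→4, 9→2, 16→3, 3→1, 27→4, 4→2, 25→4, 11→3, 30→5, 26→5.
So the longest increasing subsequence has length 5, e.g. 6, 15, 31, 43, 47.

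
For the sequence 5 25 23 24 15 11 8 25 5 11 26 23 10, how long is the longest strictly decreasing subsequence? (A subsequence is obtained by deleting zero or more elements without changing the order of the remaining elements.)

One longest decreasing subsequence is 25, 23, 15, 11, 8, 5 (positions 2,3,5,6,7,9), of length 6; no longer one exists.

6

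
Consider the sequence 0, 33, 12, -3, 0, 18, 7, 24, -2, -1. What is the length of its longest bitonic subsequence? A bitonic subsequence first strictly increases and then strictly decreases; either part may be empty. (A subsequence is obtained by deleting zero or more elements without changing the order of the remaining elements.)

Let inc[i] be the LIS ending at i and dec[i] the longest strictly decreasing subsequence starting at i. inc = [1, 2, 2, 1, 2, 3, 3, 4, 2, 3], dec = [2, 4, 3, 1, 2, 3, 2, 2, 1, 1].
max_i inc[i]+dec[i]−1 = 5, with one witness 0, 33, 18, 7, -1.

5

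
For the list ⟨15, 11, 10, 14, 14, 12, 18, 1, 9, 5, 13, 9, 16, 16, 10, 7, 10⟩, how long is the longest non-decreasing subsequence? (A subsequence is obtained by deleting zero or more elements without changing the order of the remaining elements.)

5

One longest non-decreasing subsequence is 11, 14, 14, 16, 16 (positions 2,4,5,13,14), of length 5; no longer one exists.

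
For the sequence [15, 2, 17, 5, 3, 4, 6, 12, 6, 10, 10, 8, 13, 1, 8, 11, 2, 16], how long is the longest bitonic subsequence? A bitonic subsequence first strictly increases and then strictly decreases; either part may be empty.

8

One longest bitonic subsequence is 2, 3, 4, 6, 12, 10, 8, 2 (positions 2,5,6,7,8,11,15,17): it rises to 12 then falls. Length 8 is optimal.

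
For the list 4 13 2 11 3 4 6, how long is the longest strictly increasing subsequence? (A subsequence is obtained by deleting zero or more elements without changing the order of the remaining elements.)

Let dp[i] be the longest increasing subsequence ending at position i. Then dp = [1, 2, 1, 2, 2, 3, 4].
The maximum is 4; one witness is 2, 3, 4, 6 at positions 3,5,6,7.

4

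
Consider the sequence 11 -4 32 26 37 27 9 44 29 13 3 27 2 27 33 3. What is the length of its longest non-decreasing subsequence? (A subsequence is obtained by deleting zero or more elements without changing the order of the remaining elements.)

One longest non-decreasing subsequence is 11, 26, 27, 27, 27, 33 (positions 1,4,6,12,14,15), of length 6; no longer one exists.

6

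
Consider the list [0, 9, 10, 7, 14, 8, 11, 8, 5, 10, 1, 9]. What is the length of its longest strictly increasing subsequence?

4

Let dp[i] be the longest increasing subsequence ending at position i. Then dp = [1, 2, 3, 2, 4, 3, 4, 3, 2, 4, 2, 4].
The maximum is 4; one witness is 0, 9, 10, 14 at positions 1,2,3,5.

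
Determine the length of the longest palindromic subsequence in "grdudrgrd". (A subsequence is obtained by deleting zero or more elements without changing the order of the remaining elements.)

7

One longest palindromic subsequence is grdudrg (positions 1,2,3,4,5,6,7); it reads the same forward and backward, and the interval DP gives dp[1][9] = 7.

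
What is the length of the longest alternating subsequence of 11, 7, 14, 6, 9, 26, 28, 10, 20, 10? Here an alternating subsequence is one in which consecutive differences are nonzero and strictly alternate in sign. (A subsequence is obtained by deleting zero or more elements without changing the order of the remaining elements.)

8

Track the best alternating length ending on an up-step vs a down-step at each position: up/down = 1/1, 1/2, 3/1, 1/4, 5/4, 5/1, 5/1, 5/6, 7/6, 5/8.
The maximum over both is 8; one such subsequence is 11, 7, 14, 6, 26, 10, 20, 10.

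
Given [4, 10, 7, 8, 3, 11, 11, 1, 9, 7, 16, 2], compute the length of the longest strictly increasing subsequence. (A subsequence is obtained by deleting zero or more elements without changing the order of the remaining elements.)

5

One longest increasing subsequence is 4, 7, 8, 11, 16 (positions 1,3,4,6,11), of length 5; no longer one exists.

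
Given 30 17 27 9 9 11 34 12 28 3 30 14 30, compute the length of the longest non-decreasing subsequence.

7

One longest non-decreasing subsequence is 9, 9, 11, 12, 28, 30, 30 (positions 4,5,6,8,9,11,13), of length 7; no longer one exists.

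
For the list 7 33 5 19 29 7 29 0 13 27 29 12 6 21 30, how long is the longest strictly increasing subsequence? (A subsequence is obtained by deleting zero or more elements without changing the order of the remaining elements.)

Scanning left to right, the best length ending at each element is: 7→1, 33→2, 5→1, 19→2, 29→3, 7→2, 29→3, 0→1, 13→3, 27→4, 29→5, 12→3, 6→2, 21→4, 30→6.
So the longest increasing subsequence has length 6, e.g. 5, 7, 13, 27, 29, 30.

6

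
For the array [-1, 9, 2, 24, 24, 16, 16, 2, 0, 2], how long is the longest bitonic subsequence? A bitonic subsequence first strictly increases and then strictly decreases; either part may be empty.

6

Let inc[i] be the LIS ending at i and dec[i] the longest strictly decreasing subsequence starting at i. inc = [1, 2, 2, 3, 3, 3, 3, 2, 2, 3], dec = [1, 3, 2, 4, 4, 3, 3, 2, 1, 1].
max_i inc[i]+dec[i]−1 = 6, with one witness -1, 9, 24, 16, 2, 0.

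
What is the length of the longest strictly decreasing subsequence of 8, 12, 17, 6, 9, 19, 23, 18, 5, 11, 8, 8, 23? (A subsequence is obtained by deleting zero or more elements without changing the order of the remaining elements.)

4

Let dp[i] be the longest decreasing subsequence ending at position i. Then dp = [1, 1, 1, 2, 2, 1, 1, 2, 3, 3, 4, 4, 1].
The maximum is 4; one witness is 19, 18, 11, 8 at positions 6,8,10,11.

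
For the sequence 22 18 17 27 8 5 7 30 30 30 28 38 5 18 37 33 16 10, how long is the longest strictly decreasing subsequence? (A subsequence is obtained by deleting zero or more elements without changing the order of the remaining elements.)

6

One longest decreasing subsequence is 22, 18, 17, 8, 7, 5 (positions 1,2,3,5,7,13), of length 6; no longer one exists.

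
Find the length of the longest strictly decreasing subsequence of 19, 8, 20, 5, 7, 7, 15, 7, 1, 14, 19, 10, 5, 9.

Let dp[i] be the longest decreasing subsequence ending at position i. Then dp = [1, 2, 1, 3, 3, 3, 2, 3, 4, 3, 2, 4, 5, 5].
The maximum is 5; one witness is 19, 15, 14, 10, 5 at positions 1,7,10,12,13.

5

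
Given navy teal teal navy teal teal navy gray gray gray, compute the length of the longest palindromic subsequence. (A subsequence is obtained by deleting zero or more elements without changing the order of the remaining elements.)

One longest palindromic subsequence is navy teal teal navy teal teal navy (positions 1,2,3,4,5,6,7); it reads the same forward and backward, and the interval DP gives dp[1][10] = 7.

7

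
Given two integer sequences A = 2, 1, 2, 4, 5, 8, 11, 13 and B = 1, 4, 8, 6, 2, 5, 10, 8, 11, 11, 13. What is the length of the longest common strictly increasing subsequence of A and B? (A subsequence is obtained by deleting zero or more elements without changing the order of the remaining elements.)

6

For each value that appears in both, track the longest common increasing run ending there.
The best achievable length is 6; one witness is 1, 4, 5, 8, 11, 13 (A-positions 2,4,5,6,7,8, B-positions 1,2,6,8,9,11).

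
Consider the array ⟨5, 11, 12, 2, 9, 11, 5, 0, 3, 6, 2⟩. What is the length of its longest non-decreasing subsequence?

Let dp[i] be the longest non-decreasing subsequence ending at position i. Then dp = [1, 2, 3, 1, 2, 3, 2, 1, 2, 3, 2].
The maximum is 3; one witness is 5, 11, 12 at positions 1,2,3.

3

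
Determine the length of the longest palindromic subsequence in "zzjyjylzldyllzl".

7

Using dp[i][j] = 2 + dp[i+1][j−1] if the ends match, else max(dp[i+1][j], dp[i][j−1]):
dp[1][15] = 7. A witness is lzlllzl at positions 7,8,9,12,13,14,15.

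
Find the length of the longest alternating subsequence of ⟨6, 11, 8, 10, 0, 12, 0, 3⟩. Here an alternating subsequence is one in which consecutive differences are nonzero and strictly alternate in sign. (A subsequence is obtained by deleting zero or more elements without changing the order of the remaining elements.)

8

Track the best alternating length ending on an up-step vs a down-step at each position: up/down = 1/1, 2/1, 2/3, 4/3, 1/5, 6/1, 1/7, 8/7.
The maximum over both is 8; one such subsequence is 6, 11, 8, 10, 0, 12, 0, 3.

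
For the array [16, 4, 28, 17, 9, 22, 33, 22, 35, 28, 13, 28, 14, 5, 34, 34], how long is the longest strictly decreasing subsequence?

Let dp[i] be the longest decreasing subsequence ending at position i. Then dp = [1, 2, 1, 2, 3, 2, 1, 2, 1, 2, 3, 2, 3, 4, 2, 2].
The maximum is 4; one witness is 28, 17, 9, 5 at positions 3,4,5,14.

4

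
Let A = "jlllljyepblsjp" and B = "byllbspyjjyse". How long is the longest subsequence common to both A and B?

5

A longest common subsequence is lljye (length 5); the LCS DP confirms no longer common subsequence exists.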